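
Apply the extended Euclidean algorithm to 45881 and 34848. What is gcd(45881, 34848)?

Euclidean algorithm:
45881 = 1·34848 + 11033
34848 = 3·11033 + 1749
11033 = 6·1749 + 539
1749 = 3·539 + 132
539 = 4·132 + 11
132 = 12·11 + 0
gcd(45881, 34848) = 11.
Express as a combination:
11 = 539 − 4·132
11 = −4·1749 + 13·539
11 = 13·11033 − 82·1749
11 = −82·34848 + 259·11033
11 = 259·45881 − 341·34848
So 11 = (259)·45881 + (-341)·34848.

11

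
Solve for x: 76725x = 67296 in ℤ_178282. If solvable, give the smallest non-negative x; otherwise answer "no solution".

81554

First find gcd(76725, 178282):
178282 = 2·76725 + 24832
76725 = 3·24832 + 2229
24832 = 11·2229 + 313
2229 = 7·313 + 38
313 = 8·38 + 9
38 = 4·9 + 2
9 = 4·2 + 1
2 = 2·1 + 0
gcd = 1, so a unique solution mod 178282 exists.
Back-substitute for the Bézout coefficients:
1 = 9 − 4·2
1 = −4·38 + 17·9
1 = 17·313 − 140·38
1 = −140·2229 + 997·313
1 = 997·24832 − 11107·2229
1 = −11107·76725 + 34318·24832
1 = 34318·178282 − 79743·76725
So 76725·(-79743) ≡ 1 (mod 178282), giving 76725⁻¹ ≡ 98539.
x ≡ 76725⁻¹·67296 ≡ 98539·67296 ≡ 81554 (mod 178282).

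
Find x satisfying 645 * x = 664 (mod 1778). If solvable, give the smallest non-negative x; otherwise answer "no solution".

First find gcd(645, 1778):
1778 = 2·645 + 488
645 = 1·488 + 157
488 = 3·157 + 17
157 = 9·17 + 4
17 = 4·4 + 1
4 = 4·1 + 0
gcd = 1, so a unique solution mod 1778 exists.
Back-substitute for the Bézout coefficients:
1 = 17 − 4·4
1 = −4·157 + 37·17
1 = 37·488 − 115·157
1 = −115·645 + 152·488
1 = 152·1778 − 419·645
So 645·(-419) ≡ 1 (mod 1778), giving 645⁻¹ ≡ 1359.
x ≡ 645⁻¹·664 ≡ 1359·664 ≡ 930 (mod 1778).

930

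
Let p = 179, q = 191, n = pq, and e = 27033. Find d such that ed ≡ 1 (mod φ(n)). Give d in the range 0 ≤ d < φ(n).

17057

φ(n) = (p−1)(q−1) = 178·190 = 33820.
Need d with 27033·d ≡ 1 (mod 33820). Apply the extended Euclidean algorithm:
33820 = 1·27033 + 6787
27033 = 3·6787 + 6672
6787 = 1·6672 + 115
6672 = 58·115 + 2
115 = 57·2 + 1
2 = 2·1 + 0
Back-substitute:
1 = 115 − 57·2
1 = −57·6672 + 3307·115
1 = 3307·6787 − 3364·6672
1 = −3364·27033 + 13399·6787
1 = 13399·33820 − 16763·27033
So 27033·(-16763) ≡ 1 (mod 33820), hence d ≡ -16763 ≡ 17057 (mod 33820).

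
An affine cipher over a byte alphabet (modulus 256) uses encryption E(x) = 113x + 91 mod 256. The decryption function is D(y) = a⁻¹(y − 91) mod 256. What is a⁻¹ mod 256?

145

Extended Euclidean algorithm:
256 = 2*113 + 30
113 = 3*30 + 23
30 = 1*23 + 7
23 = 3*7 + 2
7 = 3*2 + 1
2 = 2*1 + 0
The gcd is 1. Working backward:
1 = 7 − 3·2
1 = −3·23 + 10·7
1 = 10·30 − 13·23
1 = −13·113 + 49·30
1 = 49·256 − 111·113
So 113·(-111) ≡ 1 (mod 256), and -111 ≡ 145 (mod 256).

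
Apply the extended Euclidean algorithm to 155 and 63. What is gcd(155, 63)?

Repeated division:
155 = 2*63 + 29
63 = 2*29 + 5
29 = 5*5 + 4
5 = 1*4 + 1
4 = 4*1 + 0
gcd(155, 63) = 1.
Working backward:
1 = 5 − 4
1 = −29 + 6·5
1 = 6·63 − 13·29
1 = −13·155 + 32·63
So 1 = (-13)·155 + (32)·63.

1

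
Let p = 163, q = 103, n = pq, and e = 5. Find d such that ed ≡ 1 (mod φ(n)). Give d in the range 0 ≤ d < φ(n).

3305

φ(n) = (p−1)(q−1) = 162·102 = 16524.
Need d with 5·d ≡ 1 (mod 16524). Apply the extended Euclidean algorithm:
16524 = 3304×5 + 4
5 = 1×4 + 1
4 = 4×1 + 0
Back-substitute:
1 = 5 − 4
1 = −16524 + 3305·5
So 5·3305 ≡ 1 (mod 16524), hence d = 3305.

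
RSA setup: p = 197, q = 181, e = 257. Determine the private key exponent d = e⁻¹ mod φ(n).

φ(n) = (p−1)(q−1) = 196·180 = 35280.
Need d with 257·d ≡ 1 (mod 35280). Apply the extended Euclidean algorithm:
35280 = 137·257 + 71
257 = 3·71 + 44
71 = 1·44 + 27
44 = 1·27 + 17
27 = 1·17 + 10
17 = 1·10 + 7
10 = 1·7 + 3
7 = 2·3 + 1
3 = 3·1 + 0
Back-substitute:
1 = 7 − 2·3
1 = −2·10 + 3·7
1 = 3·17 − 5·10
1 = −5·27 + 8·17
1 = 8·44 − 13·27
1 = −13·71 + 21·44
1 = 21·257 − 76·71
1 = −76·35280 + 10433·257
So 257·10433 ≡ 1 (mod 35280), hence d = 10433.

10433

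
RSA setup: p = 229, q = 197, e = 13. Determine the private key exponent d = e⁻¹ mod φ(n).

37813

φ(n) = (p−1)(q−1) = 228·196 = 44688.
Need d with 13·d ≡ 1 (mod 44688). Apply the extended Euclidean algorithm:
44688 = 3437×13 + 7
13 = 1×7 + 6
7 = 1×6 + 1
6 = 6×1 + 0
Back-substitute:
1 = 7 − 6
1 = −13 + 2·7
1 = 2·44688 − 6875·13
So 13·(-6875) ≡ 1 (mod 44688), hence d ≡ -6875 ≡ 37813 (mod 44688).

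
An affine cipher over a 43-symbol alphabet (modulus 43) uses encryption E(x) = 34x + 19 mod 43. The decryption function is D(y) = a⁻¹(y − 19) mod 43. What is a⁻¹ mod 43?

gcd(43, 34) by repeated division:
43 = 1×34 + 9
34 = 3×9 + 7
9 = 1×7 + 2
7 = 3×2 + 1
2 = 2×1 + 0
The gcd is 1. Working backward:
1 = 7 − 3·2
1 = −3·9 + 4·7
1 = 4·34 − 15·9
1 = −15·43 + 19·34
So 34·19 ≡ 1 (mod 43).

19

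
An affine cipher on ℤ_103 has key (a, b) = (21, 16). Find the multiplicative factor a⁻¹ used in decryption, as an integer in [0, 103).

gcd(103, 21) by repeated division:
103 = 4·21 + 19
21 = 1·19 + 2
19 = 9·2 + 1
2 = 2·1 + 0
gcd = 1, so the inverse exists. Back-substitute:
1 = 19 − 9·2
1 = −9·21 + 10·19
1 = 10·103 − 49·21
Hence 21⁻¹ ≡ -49 ≡ 54 (mod 103).

54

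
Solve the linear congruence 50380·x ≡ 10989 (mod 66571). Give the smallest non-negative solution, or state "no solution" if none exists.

First find gcd(50380, 66571):
66571 = 1×50380 + 16191
50380 = 3×16191 + 1807
16191 = 8×1807 + 1735
1807 = 1×1735 + 72
1735 = 24×72 + 7
72 = 10×7 + 2
7 = 3×2 + 1
2 = 2×1 + 0
gcd = 1, so a unique solution mod 66571 exists.
Back-substitute for the Bézout coefficients:
1 = 7 − 3·2
1 = −3·72 + 31·7
1 = 31·1735 − 747·72
1 = −747·1807 + 778·1735
1 = 778·16191 − 6971·1807
1 = −6971·50380 + 21691·16191
1 = 21691·66571 − 28662·50380
So 50380·(-28662) ≡ 1 (mod 66571), giving 50380⁻¹ ≡ 37909.
x ≡ 50380⁻¹·10989 ≡ 37909·10989 ≡ 47254 (mod 66571).

47254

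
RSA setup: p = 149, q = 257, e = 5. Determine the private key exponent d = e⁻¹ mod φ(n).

φ(n) = (p−1)(q−1) = 148·256 = 37888.
Need d with 5·d ≡ 1 (mod 37888). Apply the extended Euclidean algorithm:
37888 = 7577×5 + 3
5 = 1×3 + 2
3 = 1×2 + 1
2 = 2×1 + 0
Back-substitute:
1 = 3 − 2
1 = −5 + 2·3
1 = 2·37888 − 15155·5
So 5·(-15155) ≡ 1 (mod 37888), hence d ≡ -15155 ≡ 22733 (mod 37888).

22733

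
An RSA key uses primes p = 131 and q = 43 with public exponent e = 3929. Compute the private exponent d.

4169

φ(n) = (p−1)(q−1) = 130·42 = 5460.
Need d with 3929·d ≡ 1 (mod 5460). Apply the extended Euclidean algorithm:
5460 = 1×3929 + 1531
3929 = 2×1531 + 867
1531 = 1×867 + 664
867 = 1×664 + 203
664 = 3×203 + 55
203 = 3×55 + 38
55 = 1×38 + 17
38 = 2×17 + 4
17 = 4×4 + 1
4 = 4×1 + 0
Back-substitute:
1 = 17 − 4·4
1 = −4·38 + 9·17
1 = 9·55 − 13·38
1 = −13·203 + 48·55
1 = 48·664 − 157·203
1 = −157·867 + 205·664
1 = 205·1531 − 362·867
1 = −362·3929 + 929·1531
1 = 929·5460 − 1291·3929
So 3929·(-1291) ≡ 1 (mod 5460), hence d ≡ -1291 ≡ 4169 (mod 5460).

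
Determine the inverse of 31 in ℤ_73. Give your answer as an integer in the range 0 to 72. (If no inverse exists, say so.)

33

Extended Euclidean algorithm:
73 = 2*31 + 11
31 = 2*11 + 9
11 = 1*9 + 2
9 = 4*2 + 1
2 = 2*1 + 0
Since gcd(31, 73) = 1, back-substitute to write 1 as a combination:
1 = 9 − 4·2
1 = −4·11 + 5·9
1 = 5·31 − 14·11
1 = −14·73 + 33·31
So 31·33 ≡ 1 (mod 73).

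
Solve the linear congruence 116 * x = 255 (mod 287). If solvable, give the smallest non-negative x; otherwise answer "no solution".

69

First find gcd(116, 287):
287 = 2×116 + 55
116 = 2×55 + 6
55 = 9×6 + 1
6 = 6×1 + 0
gcd = 1, so a unique solution mod 287 exists.
Back-substitute for the Bézout coefficients:
1 = 55 − 9·6
1 = −9·116 + 19·55
1 = 19·287 − 47·116
So 116·(-47) ≡ 1 (mod 287), giving 116⁻¹ ≡ 240.
x ≡ 116⁻¹·255 ≡ 240·255 ≡ 69 (mod 287).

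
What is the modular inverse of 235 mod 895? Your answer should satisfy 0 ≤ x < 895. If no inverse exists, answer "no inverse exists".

no inverse exists

Euclidean algorithm on 895, 235:
895 = 3*235 + 190
235 = 1*190 + 45
190 = 4*45 + 10
45 = 4*10 + 5
10 = 2*5 + 0
gcd(235, 895) = 5 ≠ 1, so 235 has no multiplicative inverse modulo 895.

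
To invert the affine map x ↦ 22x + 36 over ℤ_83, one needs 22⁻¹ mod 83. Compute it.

gcd(83, 22) by repeated division:
83 = 3·22 + 17
22 = 1·17 + 5
17 = 3·5 + 2
5 = 2·2 + 1
2 = 2·1 + 0
The gcd is 1. Working backward:
1 = 5 − 2·2
1 = −2·17 + 7·5
1 = 7·22 − 9·17
1 = −9·83 + 34·22
So 22·34 ≡ 1 (mod 83).

34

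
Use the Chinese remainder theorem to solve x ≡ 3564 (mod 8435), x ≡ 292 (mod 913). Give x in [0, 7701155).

442184

Write x = 3564 + 8435·k. Then 8435·k ≡ 292 − 3564 ≡ 380 (mod 913).
Need 8435⁻¹ mod 913. Extended Euclid on (913, 218):
913 = 4*218 + 41
218 = 5*41 + 13
41 = 3*13 + 2
13 = 6*2 + 1
2 = 2*1 + 0
Back-substitute:
1 = 13 − 6·2
1 = −6·41 + 19·13
1 = 19·218 − 101·41
1 = −101·913 + 423·218
8435⁻¹ ≡ 423 (mod 913), so k ≡ 423·380 ≡ 52 (mod 913).
x = 3564 + 8435·52 = 442184.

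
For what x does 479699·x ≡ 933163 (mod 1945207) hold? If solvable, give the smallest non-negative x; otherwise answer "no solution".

First find gcd(479699, 1945207):
1945207 = 4*479699 + 26411
479699 = 18*26411 + 4301
26411 = 6*4301 + 605
4301 = 7*605 + 66
605 = 9*66 + 11
66 = 6*11 + 0
gcd = 11 and 11 | 933163, so solutions exist. Divide through by 11: 43609x ≡ 84833 (mod 176837).
Now find 43609⁻¹ mod 176837:
176837 = 4×43609 + 2401
43609 = 18×2401 + 391
2401 = 6×391 + 55
391 = 7×55 + 6
55 = 9×6 + 1
6 = 6×1 + 0
Back-substitute:
1 = 55 − 9·6
1 = −9·391 + 64·55
1 = 64·2401 − 393·391
1 = −393·43609 + 7138·2401
1 = 7138·176837 − 28945·43609
So 43609·(-28945) ≡ 1 (mod 176837), i.e. 43609⁻¹ ≡ 147892.
Then x ≡ 147892·84833 ≡ 67397 (mod 176837); the smallest non-negative solution is x = 67397.

67397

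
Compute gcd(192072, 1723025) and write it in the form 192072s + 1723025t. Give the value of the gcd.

Repeated division:
1723025 = 8*192072 + 186449
192072 = 1*186449 + 5623
186449 = 33*5623 + 890
5623 = 6*890 + 283
890 = 3*283 + 41
283 = 6*41 + 37
41 = 1*37 + 4
37 = 9*4 + 1
4 = 4*1 + 0
gcd(192072, 1723025) = 1.
Working backward:
1 = 37 − 9·4
1 = −9·41 + 10·37
1 = 10·283 − 69·41
1 = −69·890 + 217·283
1 = 217·5623 − 1371·890
1 = −1371·186449 + 45460·5623
1 = 45460·192072 − 46831·186449
1 = −46831·1723025 + 420108·192072
So 1 = (-46831)·1723025 + (420108)·192072.

1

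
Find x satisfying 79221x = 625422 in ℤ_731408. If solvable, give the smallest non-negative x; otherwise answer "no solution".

First find gcd(79221, 731408):
731408 = 9*79221 + 18419
79221 = 4*18419 + 5545
18419 = 3*5545 + 1784
5545 = 3*1784 + 193
1784 = 9*193 + 47
193 = 4*47 + 5
47 = 9*5 + 2
5 = 2*2 + 1
2 = 2*1 + 0
gcd = 1, so a unique solution mod 731408 exists.
Back-substitute for the Bézout coefficients:
1 = 5 − 2·2
1 = −2·47 + 19·5
1 = 19·193 − 78·47
1 = −78·1784 + 721·193
1 = 721·5545 − 2241·1784
1 = −2241·18419 + 7444·5545
1 = 7444·79221 − 32017·18419
1 = −32017·731408 + 295597·79221
So 79221·(295597) ≡ 1 (mod 731408), giving 79221⁻¹ ≡ 295597.
x ≡ 79221⁻¹·625422 ≡ 295597·625422 ≡ 718038 (mod 731408).

718038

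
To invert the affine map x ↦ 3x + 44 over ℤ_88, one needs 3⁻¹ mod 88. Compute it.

Apply the Euclidean algorithm to 88 and 3:
88 = 29×3 + 1
3 = 3×1 + 0
gcd = 1, so the inverse exists. Back-substitute:
1 = 88 − 29·3
Thus 3·(-29) ≡ 1 (mod 88); reducing, -29 mod 88 = 59.

59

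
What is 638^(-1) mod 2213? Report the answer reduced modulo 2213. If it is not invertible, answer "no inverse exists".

Run Euclid on (2213, 638):
2213 = 3·638 + 299
638 = 2·299 + 40
299 = 7·40 + 19
40 = 2·19 + 2
19 = 9·2 + 1
2 = 2·1 + 0
The gcd is 1. Working backward:
1 = 19 − 9·2
1 = −9·40 + 19·19
1 = 19·299 − 142·40
1 = −142·638 + 303·299
1 = 303·2213 − 1051·638
Hence 638⁻¹ ≡ -1051 ≡ 1162 (mod 2213).

1162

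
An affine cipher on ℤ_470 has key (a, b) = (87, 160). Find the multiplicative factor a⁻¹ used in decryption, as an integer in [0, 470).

Apply the Euclidean algorithm to 470 and 87:
470 = 5·87 + 35
87 = 2·35 + 17
35 = 2·17 + 1
17 = 17·1 + 0
The gcd is 1. Working backward:
1 = 35 − 2·17
1 = −2·87 + 5·35
1 = 5·470 − 27·87
So 87·(-27) ≡ 1 (mod 470), and -27 ≡ 443 (mod 470).

443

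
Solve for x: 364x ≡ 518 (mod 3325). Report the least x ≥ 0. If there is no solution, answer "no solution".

312

First find gcd(364, 3325):
3325 = 9*364 + 49
364 = 7*49 + 21
49 = 2*21 + 7
21 = 3*7 + 0
gcd = 7 and 7 | 518, so solutions exist. Divide through by 7: 52x ≡ 74 (mod 475).
Now find 52⁻¹ mod 475:
475 = 9·52 + 7
52 = 7·7 + 3
7 = 2·3 + 1
3 = 3·1 + 0
Back-substitute:
1 = 7 − 2·3
1 = −2·52 + 15·7
1 = 15·475 − 137·52
So 52·(-137) ≡ 1 (mod 475), i.e. 52⁻¹ ≡ 338.
Then x ≡ 338·74 ≡ 312 (mod 475); the smallest non-negative solution is x = 312.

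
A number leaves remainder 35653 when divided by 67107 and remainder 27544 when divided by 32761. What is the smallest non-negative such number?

Write x = 35653 + 67107·k. Then 67107·k ≡ 27544 − 35653 ≡ 24652 (mod 32761).
Need 67107⁻¹ mod 32761. Extended Euclid on (32761, 1585):
32761 = 20×1585 + 1061
1585 = 1×1061 + 524
1061 = 2×524 + 13
524 = 40×13 + 4
13 = 3×4 + 1
4 = 4×1 + 0
Back-substitute:
1 = 13 − 3·4
1 = −3·524 + 121·13
1 = 121·1061 − 245·524
1 = −245·1585 + 366·1061
1 = 366·32761 − 7565·1585
67107⁻¹ ≡ 25196 (mod 32761), so k ≡ 25196·24652 ≡ 15993 (mod 32761).
x = 35653 + 67107·15993 = 1073277904.

1073277904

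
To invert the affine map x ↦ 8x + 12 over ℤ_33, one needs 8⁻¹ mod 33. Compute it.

Apply the Euclidean algorithm to 33 and 8:
33 = 4×8 + 1
8 = 8×1 + 0
Since gcd(8, 33) = 1, back-substitute to write 1 as a combination:
1 = 33 − 4·8
So 8·(-4) ≡ 1 (mod 33), and -4 ≡ 29 (mod 33).

29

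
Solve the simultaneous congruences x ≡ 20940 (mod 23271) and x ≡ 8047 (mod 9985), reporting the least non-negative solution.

19498767

Write x = 20940 + 23271·k. Then 23271·k ≡ 8047 − 20940 ≡ 7077 (mod 9985).
Need 23271⁻¹ mod 9985. Extended Euclid on (9985, 3301):
9985 = 3×3301 + 82
3301 = 40×82 + 21
82 = 3×21 + 19
21 = 1×19 + 2
19 = 9×2 + 1
2 = 2×1 + 0
Back-substitute:
1 = 19 − 9·2
1 = −9·21 + 10·19
1 = 10·82 − 39·21
1 = −39·3301 + 1570·82
1 = 1570·9985 − 4749·3301
23271⁻¹ ≡ 5236 (mod 9985), so k ≡ 5236·7077 ≡ 837 (mod 9985).
x = 20940 + 23271·837 = 19498767.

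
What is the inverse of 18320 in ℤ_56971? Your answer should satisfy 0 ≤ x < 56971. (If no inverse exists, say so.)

Extended Euclidean algorithm:
56971 = 3·18320 + 2011
18320 = 9·2011 + 221
2011 = 9·221 + 22
221 = 10·22 + 1
22 = 22·1 + 0
gcd = 1, so the inverse exists. Back-substitute:
1 = 221 − 10·22
1 = −10·2011 + 91·221
1 = 91·18320 − 829·2011
1 = −829·56971 + 2578·18320
So 18320·2578 ≡ 1 (mod 56971).

2578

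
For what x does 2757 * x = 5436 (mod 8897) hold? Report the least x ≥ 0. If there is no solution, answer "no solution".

First find gcd(2757, 8897):
8897 = 3·2757 + 626
2757 = 4·626 + 253
626 = 2·253 + 120
253 = 2·120 + 13
120 = 9·13 + 3
13 = 4·3 + 1
3 = 3·1 + 0
gcd = 1, so a unique solution mod 8897 exists.
Back-substitute for the Bézout coefficients:
1 = 13 − 4·3
1 = −4·120 + 37·13
1 = 37·253 − 78·120
1 = −78·626 + 193·253
1 = 193·2757 − 850·626
1 = −850·8897 + 2743·2757
So 2757·(2743) ≡ 1 (mod 8897), giving 2757⁻¹ ≡ 2743.
x ≡ 2757⁻¹·5436 ≡ 2743·5436 ≡ 8473 (mod 8897).

8473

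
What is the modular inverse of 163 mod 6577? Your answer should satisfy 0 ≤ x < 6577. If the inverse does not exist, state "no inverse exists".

807

Run Euclid on (6577, 163):
6577 = 40*163 + 57
163 = 2*57 + 49
57 = 1*49 + 8
49 = 6*8 + 1
8 = 8*1 + 0
Since gcd(163, 6577) = 1, back-substitute to write 1 as a combination:
1 = 49 − 6·8
1 = −6·57 + 7·49
1 = 7·163 − 20·57
1 = −20·6577 + 807·163
So 163·807 ≡ 1 (mod 6577).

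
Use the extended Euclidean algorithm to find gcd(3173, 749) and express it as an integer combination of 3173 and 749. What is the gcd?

1

Euclidean algorithm:
3173 = 4·749 + 177
749 = 4·177 + 41
177 = 4·41 + 13
41 = 3·13 + 2
13 = 6·2 + 1
2 = 2·1 + 0
gcd(3173, 749) = 1.
Working backward:
1 = 13 − 6·2
1 = −6·41 + 19·13
1 = 19·177 − 82·41
1 = −82·749 + 347·177
1 = 347·3173 − 1470·749
So 1 = (347)·3173 + (-1470)·749.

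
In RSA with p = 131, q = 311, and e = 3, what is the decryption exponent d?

φ(n) = (p−1)(q−1) = 130·310 = 40300.
Need d with 3·d ≡ 1 (mod 40300). Apply the extended Euclidean algorithm:
40300 = 13433·3 + 1
3 = 3·1 + 0
Back-substitute:
1 = 40300 − 13433·3
So 3·(-13433) ≡ 1 (mod 40300), hence d ≡ -13433 ≡ 26867 (mod 40300).

26867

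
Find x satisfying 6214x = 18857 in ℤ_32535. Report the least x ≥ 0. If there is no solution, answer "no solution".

First find gcd(6214, 32535):
32535 = 5×6214 + 1465
6214 = 4×1465 + 354
1465 = 4×354 + 49
354 = 7×49 + 11
49 = 4×11 + 5
11 = 2×5 + 1
5 = 5×1 + 0
gcd = 1, so a unique solution mod 32535 exists.
Back-substitute for the Bézout coefficients:
1 = 11 − 2·5
1 = −2·49 + 9·11
1 = 9·354 − 65·49
1 = −65·1465 + 269·354
1 = 269·6214 − 1141·1465
1 = −1141·32535 + 5974·6214
So 6214·(5974) ≡ 1 (mod 32535), giving 6214⁻¹ ≡ 5974.
x ≡ 6214⁻¹·18857 ≡ 5974·18857 ≡ 15548 (mod 32535).

15548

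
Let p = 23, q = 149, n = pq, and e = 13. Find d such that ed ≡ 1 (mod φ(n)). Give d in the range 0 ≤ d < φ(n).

φ(n) = (p−1)(q−1) = 22·148 = 3256.
Need d with 13·d ≡ 1 (mod 3256). Apply the extended Euclidean algorithm:
3256 = 250*13 + 6
13 = 2*6 + 1
6 = 6*1 + 0
Back-substitute:
1 = 13 − 2·6
1 = −2·3256 + 501·13
So 13·501 ≡ 1 (mod 3256), hence d = 501.

501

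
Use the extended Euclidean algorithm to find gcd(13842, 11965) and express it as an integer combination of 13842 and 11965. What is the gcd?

Euclidean algorithm:
13842 = 1·11965 + 1877
11965 = 6·1877 + 703
1877 = 2·703 + 471
703 = 1·471 + 232
471 = 2·232 + 7
232 = 33·7 + 1
7 = 7·1 + 0
gcd(13842, 11965) = 1.
Express as a combination:
1 = 232 − 33·7
1 = −33·471 + 67·232
1 = 67·703 − 100·471
1 = −100·1877 + 267·703
1 = 267·11965 − 1702·1877
1 = −1702·13842 + 1969·11965
So 1 = (-1702)·13842 + (1969)·11965.

1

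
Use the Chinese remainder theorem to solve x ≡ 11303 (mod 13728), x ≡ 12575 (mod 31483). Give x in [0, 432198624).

242557607

Write x = 11303 + 13728·k. Then 13728·k ≡ 12575 − 11303 ≡ 1272 (mod 31483).
Need 13728⁻¹ mod 31483. Extended Euclid on (31483, 13728):
31483 = 2×13728 + 4027
13728 = 3×4027 + 1647
4027 = 2×1647 + 733
1647 = 2×733 + 181
733 = 4×181 + 9
181 = 20×9 + 1
9 = 9×1 + 0
Back-substitute:
1 = 181 − 20·9
1 = −20·733 + 81·181
1 = 81·1647 − 182·733
1 = −182·4027 + 445·1647
1 = 445·13728 − 1517·4027
1 = −1517·31483 + 3479·13728
13728⁻¹ ≡ 3479 (mod 31483), so k ≡ 3479·1272 ≡ 17668 (mod 31483).
x = 11303 + 13728·17668 = 242557607.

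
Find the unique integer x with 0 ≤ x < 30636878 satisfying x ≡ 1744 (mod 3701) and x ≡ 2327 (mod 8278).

Write x = 1744 + 3701·k. Then 3701·k ≡ 2327 − 1744 ≡ 583 (mod 8278).
Need 3701⁻¹ mod 8278. Extended Euclid on (8278, 3701):
8278 = 2·3701 + 876
3701 = 4·876 + 197
876 = 4·197 + 88
197 = 2·88 + 21
88 = 4·21 + 4
21 = 5·4 + 1
4 = 4·1 + 0
Back-substitute:
1 = 21 − 5·4
1 = −5·88 + 21·21
1 = 21·197 − 47·88
1 = −47·876 + 209·197
1 = 209·3701 − 883·876
1 = −883·8278 + 1975·3701
3701⁻¹ ≡ 1975 (mod 8278), so k ≡ 1975·583 ≡ 783 (mod 8278).
x = 1744 + 3701·783 = 2899627.

2899627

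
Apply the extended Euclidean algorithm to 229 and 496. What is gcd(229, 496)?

Apply Euclid's algorithm to 496 and 229:
496 = 2×229 + 38
229 = 6×38 + 1
38 = 38×1 + 0
gcd(229, 496) = 1.
Back-substituting:
1 = 229 − 6·38
1 = −6·496 + 13·229
So 1 = (-6)·496 + (13)·229.

1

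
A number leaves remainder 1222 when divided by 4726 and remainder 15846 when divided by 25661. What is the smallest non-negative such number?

50824626

Write x = 1222 + 4726·k. Then 4726·k ≡ 15846 − 1222 ≡ 14624 (mod 25661).
Need 4726⁻¹ mod 25661. Extended Euclid on (25661, 4726):
25661 = 5×4726 + 2031
4726 = 2×2031 + 664
2031 = 3×664 + 39
664 = 17×39 + 1
39 = 39×1 + 0
Back-substitute:
1 = 664 − 17·39
1 = −17·2031 + 52·664
1 = 52·4726 − 121·2031
1 = −121·25661 + 657·4726
4726⁻¹ ≡ 657 (mod 25661), so k ≡ 657·14624 ≡ 10754 (mod 25661).
x = 1222 + 4726·10754 = 50824626.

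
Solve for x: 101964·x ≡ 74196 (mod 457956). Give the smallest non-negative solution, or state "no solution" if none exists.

First find gcd(101964, 457956):
457956 = 4*101964 + 50100
101964 = 2*50100 + 1764
50100 = 28*1764 + 708
1764 = 2*708 + 348
708 = 2*348 + 12
348 = 29*12 + 0
gcd = 12 and 12 | 74196, so solutions exist. Divide through by 12: 8497x ≡ 6183 (mod 38163).
Now find 8497⁻¹ mod 38163:
38163 = 4×8497 + 4175
8497 = 2×4175 + 147
4175 = 28×147 + 59
147 = 2×59 + 29
59 = 2×29 + 1
29 = 29×1 + 0
Back-substitute:
1 = 59 − 2·29
1 = −2·147 + 5·59
1 = 5·4175 − 142·147
1 = −142·8497 + 289·4175
1 = 289·38163 − 1298·8497
So 8497·(-1298) ≡ 1 (mod 38163), i.e. 8497⁻¹ ≡ 36865.
Then x ≡ 36865·6183 ≡ 26859 (mod 38163); the smallest non-negative solution is x = 26859.

26859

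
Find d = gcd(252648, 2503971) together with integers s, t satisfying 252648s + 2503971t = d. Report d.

Apply Euclid's algorithm to 2503971 and 252648:
2503971 = 9×252648 + 230139
252648 = 1×230139 + 22509
230139 = 10×22509 + 5049
22509 = 4×5049 + 2313
5049 = 2×2313 + 423
2313 = 5×423 + 198
423 = 2×198 + 27
198 = 7×27 + 9
27 = 3×9 + 0
gcd(252648, 2503971) = 9.
Working backward:
9 = 198 − 7·27
9 = −7·423 + 15·198
9 = 15·2313 − 82·423
9 = −82·5049 + 179·2313
9 = 179·22509 − 798·5049
9 = −798·230139 + 8159·22509
9 = 8159·252648 − 8957·230139
9 = −8957·2503971 + 88772·252648
So 9 = (-8957)·2503971 + (88772)·252648.

9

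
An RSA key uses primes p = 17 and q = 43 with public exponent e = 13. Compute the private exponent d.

φ(n) = (p−1)(q−1) = 16·42 = 672.
Need d with 13·d ≡ 1 (mod 672). Apply the extended Euclidean algorithm:
672 = 51·13 + 9
13 = 1·9 + 4
9 = 2·4 + 1
4 = 4·1 + 0
Back-substitute:
1 = 9 − 2·4
1 = −2·13 + 3·9
1 = 3·672 − 155·13
So 13·(-155) ≡ 1 (mod 672), hence d ≡ -155 ≡ 517 (mod 672).

517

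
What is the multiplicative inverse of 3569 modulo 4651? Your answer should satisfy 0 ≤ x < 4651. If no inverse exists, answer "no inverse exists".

288

Run Euclid on (4651, 3569):
4651 = 1*3569 + 1082
3569 = 3*1082 + 323
1082 = 3*323 + 113
323 = 2*113 + 97
113 = 1*97 + 16
97 = 6*16 + 1
16 = 16*1 + 0
The gcd is 1. Working backward:
1 = 97 − 6·16
1 = −6·113 + 7·97
1 = 7·323 − 20·113
1 = −20·1082 + 67·323
1 = 67·3569 − 221·1082
1 = −221·4651 + 288·3569
So 3569·288 ≡ 1 (mod 4651).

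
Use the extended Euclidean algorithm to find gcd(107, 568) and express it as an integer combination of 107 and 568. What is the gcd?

1

Apply Euclid's algorithm to 568 and 107:
568 = 5×107 + 33
107 = 3×33 + 8
33 = 4×8 + 1
8 = 8×1 + 0
gcd(107, 568) = 1.
Express as a combination:
1 = 33 − 4·8
1 = −4·107 + 13·33
1 = 13·568 − 69·107
So 1 = (13)·568 + (-69)·107.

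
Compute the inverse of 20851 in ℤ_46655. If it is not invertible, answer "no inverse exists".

gcd(46655, 20851) by repeated division:
46655 = 2·20851 + 4953
20851 = 4·4953 + 1039
4953 = 4·1039 + 797
1039 = 1·797 + 242
797 = 3·242 + 71
242 = 3·71 + 29
71 = 2·29 + 13
29 = 2·13 + 3
13 = 4·3 + 1
3 = 3·1 + 0
gcd = 1, so the inverse exists. Back-substitute:
1 = 13 − 4·3
1 = −4·29 + 9·13
1 = 9·71 − 22·29
1 = −22·242 + 75·71
1 = 75·797 − 247·242
1 = −247·1039 + 322·797
1 = 322·4953 − 1535·1039
1 = −1535·20851 + 6462·4953
1 = 6462·46655 − 14459·20851
Thus 20851·(-14459) ≡ 1 (mod 46655); reducing, -14459 mod 46655 = 32196.

32196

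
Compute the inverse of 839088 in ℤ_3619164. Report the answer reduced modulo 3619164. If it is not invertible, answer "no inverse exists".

Compute gcd(839088, 3619164):
3619164 = 4×839088 + 262812
839088 = 3×262812 + 50652
262812 = 5×50652 + 9552
50652 = 5×9552 + 2892
9552 = 3×2892 + 876
2892 = 3×876 + 264
876 = 3×264 + 84
264 = 3×84 + 12
84 = 7×12 + 0
gcd(839088, 3619164) = 12 ≠ 1, so 839088 has no multiplicative inverse modulo 3619164.

no inverse exists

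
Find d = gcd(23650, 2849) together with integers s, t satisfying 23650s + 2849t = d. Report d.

11

Apply Euclid's algorithm to 23650 and 2849:
23650 = 8·2849 + 858
2849 = 3·858 + 275
858 = 3·275 + 33
275 = 8·33 + 11
33 = 3·11 + 0
gcd(23650, 2849) = 11.
Back-substituting:
11 = 275 − 8·33
11 = −8·858 + 25·275
11 = 25·2849 − 83·858
11 = −83·23650 + 689·2849
So 11 = (-83)·23650 + (689)·2849.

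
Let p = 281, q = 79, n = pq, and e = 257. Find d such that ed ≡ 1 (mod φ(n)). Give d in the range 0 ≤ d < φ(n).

φ(n) = (p−1)(q−1) = 280·78 = 21840.
Need d with 257·d ≡ 1 (mod 21840). Apply the extended Euclidean algorithm:
21840 = 84*257 + 252
257 = 1*252 + 5
252 = 50*5 + 2
5 = 2*2 + 1
2 = 2*1 + 0
Back-substitute:
1 = 5 − 2·2
1 = −2·252 + 101·5
1 = 101·257 − 103·252
1 = −103·21840 + 8753·257
So 257·8753 ≡ 1 (mod 21840), hence d = 8753.

8753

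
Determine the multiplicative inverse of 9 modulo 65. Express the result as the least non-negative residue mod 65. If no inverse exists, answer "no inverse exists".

29

Run Euclid on (65, 9):
65 = 7*9 + 2
9 = 4*2 + 1
2 = 2*1 + 0
gcd = 1, so the inverse exists. Back-substitute:
1 = 9 − 4·2
1 = −4·65 + 29·9
So 9·29 ≡ 1 (mod 65).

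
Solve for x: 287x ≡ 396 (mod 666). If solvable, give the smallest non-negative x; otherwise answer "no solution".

252

First find gcd(287, 666):
666 = 2·287 + 92
287 = 3·92 + 11
92 = 8·11 + 4
11 = 2·4 + 3
4 = 1·3 + 1
3 = 3·1 + 0
gcd = 1, so a unique solution mod 666 exists.
Back-substitute for the Bézout coefficients:
1 = 4 − 3
1 = −11 + 3·4
1 = 3·92 − 25·11
1 = −25·287 + 78·92
1 = 78·666 − 181·287
So 287·(-181) ≡ 1 (mod 666), giving 287⁻¹ ≡ 485.
x ≡ 287⁻¹·396 ≡ 485·396 ≡ 252 (mod 666).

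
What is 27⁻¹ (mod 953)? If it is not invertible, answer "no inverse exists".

353

Extended Euclidean algorithm:
953 = 35·27 + 8
27 = 3·8 + 3
8 = 2·3 + 2
3 = 1·2 + 1
2 = 2·1 + 0
gcd = 1, so the inverse exists. Back-substitute:
1 = 3 − 2
1 = −8 + 3·3
1 = 3·27 − 10·8
1 = −10·953 + 353·27
So 27·353 ≡ 1 (mod 953).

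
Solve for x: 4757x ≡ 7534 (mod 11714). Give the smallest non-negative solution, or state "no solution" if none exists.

First find gcd(4757, 11714):
11714 = 2·4757 + 2200
4757 = 2·2200 + 357
2200 = 6·357 + 58
357 = 6·58 + 9
58 = 6·9 + 4
9 = 2·4 + 1
4 = 4·1 + 0
gcd = 1, so a unique solution mod 11714 exists.
Back-substitute for the Bézout coefficients:
1 = 9 − 2·4
1 = −2·58 + 13·9
1 = 13·357 − 80·58
1 = −80·2200 + 493·357
1 = 493·4757 − 1066·2200
1 = −1066·11714 + 2625·4757
So 4757·(2625) ≡ 1 (mod 11714), giving 4757⁻¹ ≡ 2625.
x ≡ 4757⁻¹·7534 ≡ 2625·7534 ≡ 3518 (mod 11714).

3518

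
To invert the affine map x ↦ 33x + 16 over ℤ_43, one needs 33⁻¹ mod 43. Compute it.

gcd(43, 33) by repeated division:
43 = 1·33 + 10
33 = 3·10 + 3
10 = 3·3 + 1
3 = 3·1 + 0
Since gcd(33, 43) = 1, back-substitute to write 1 as a combination:
1 = 10 − 3·3
1 = −3·33 + 10·10
1 = 10·43 − 13·33
Thus 33·(-13) ≡ 1 (mod 43); reducing, -13 mod 43 = 30.

30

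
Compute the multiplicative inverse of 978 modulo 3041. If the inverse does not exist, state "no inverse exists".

Extended Euclidean algorithm:
3041 = 3*978 + 107
978 = 9*107 + 15
107 = 7*15 + 2
15 = 7*2 + 1
2 = 2*1 + 0
Since gcd(978, 3041) = 1, back-substitute to write 1 as a combination:
1 = 15 − 7·2
1 = −7·107 + 50·15
1 = 50·978 − 457·107
1 = −457·3041 + 1421·978
So 978·1421 ≡ 1 (mod 3041).

1421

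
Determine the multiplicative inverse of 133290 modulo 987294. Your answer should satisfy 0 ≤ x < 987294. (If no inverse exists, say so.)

no inverse exists

Compute gcd(133290, 987294):
987294 = 7×133290 + 54264
133290 = 2×54264 + 24762
54264 = 2×24762 + 4740
24762 = 5×4740 + 1062
4740 = 4×1062 + 492
1062 = 2×492 + 78
492 = 6×78 + 24
78 = 3×24 + 6
24 = 4×6 + 0
Since gcd = 6 > 1, 133290 is not a unit mod 987294.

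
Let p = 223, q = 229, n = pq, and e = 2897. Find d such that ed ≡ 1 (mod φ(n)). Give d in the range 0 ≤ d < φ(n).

36953

φ(n) = (p−1)(q−1) = 222·228 = 50616.
Need d with 2897·d ≡ 1 (mod 50616). Apply the extended Euclidean algorithm:
50616 = 17×2897 + 1367
2897 = 2×1367 + 163
1367 = 8×163 + 63
163 = 2×63 + 37
63 = 1×37 + 26
37 = 1×26 + 11
26 = 2×11 + 4
11 = 2×4 + 3
4 = 1×3 + 1
3 = 3×1 + 0
Back-substitute:
1 = 4 − 3
1 = −11 + 3·4
1 = 3·26 − 7·11
1 = −7·37 + 10·26
1 = 10·63 − 17·37
1 = −17·163 + 44·63
1 = 44·1367 − 369·163
1 = −369·2897 + 782·1367
1 = 782·50616 − 13663·2897
So 2897·(-13663) ≡ 1 (mod 50616), hence d ≡ -13663 ≡ 36953 (mod 50616).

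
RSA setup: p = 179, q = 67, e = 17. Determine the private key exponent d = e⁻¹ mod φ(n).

φ(n) = (p−1)(q−1) = 178·66 = 11748.
Need d with 17·d ≡ 1 (mod 11748). Apply the extended Euclidean algorithm:
11748 = 691·17 + 1
17 = 17·1 + 0
Back-substitute:
1 = 11748 − 691·17
So 17·(-691) ≡ 1 (mod 11748), hence d ≡ -691 ≡ 11057 (mod 11748).

11057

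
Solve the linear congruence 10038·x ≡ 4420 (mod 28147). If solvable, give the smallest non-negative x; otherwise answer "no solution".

no solution

gcd(10038, 28147):
28147 = 2·10038 + 8071
10038 = 1·8071 + 1967
8071 = 4·1967 + 203
1967 = 9·203 + 140
203 = 1·140 + 63
140 = 2·63 + 14
63 = 4·14 + 7
14 = 2·7 + 0
gcd = 7, but 7 ∤ 4420, so the congruence has no solution.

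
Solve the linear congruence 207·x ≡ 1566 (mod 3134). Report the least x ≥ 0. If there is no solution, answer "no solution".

2324

First find gcd(207, 3134):
3134 = 15·207 + 29
207 = 7·29 + 4
29 = 7·4 + 1
4 = 4·1 + 0
gcd = 1, so a unique solution mod 3134 exists.
Back-substitute for the Bézout coefficients:
1 = 29 − 7·4
1 = −7·207 + 50·29
1 = 50·3134 − 757·207
So 207·(-757) ≡ 1 (mod 3134), giving 207⁻¹ ≡ 2377.
x ≡ 207⁻¹·1566 ≡ 2377·1566 ≡ 2324 (mod 3134).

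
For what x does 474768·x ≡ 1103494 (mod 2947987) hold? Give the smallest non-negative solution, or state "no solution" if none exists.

375629

First find gcd(474768, 2947987):
2947987 = 6×474768 + 99379
474768 = 4×99379 + 77252
99379 = 1×77252 + 22127
77252 = 3×22127 + 10871
22127 = 2×10871 + 385
10871 = 28×385 + 91
385 = 4×91 + 21
91 = 4×21 + 7
21 = 3×7 + 0
gcd = 7 and 7 | 1103494, so solutions exist. Divide through by 7: 67824x ≡ 157642 (mod 421141).
Now find 67824⁻¹ mod 421141:
421141 = 6×67824 + 14197
67824 = 4×14197 + 11036
14197 = 1×11036 + 3161
11036 = 3×3161 + 1553
3161 = 2×1553 + 55
1553 = 28×55 + 13
55 = 4×13 + 3
13 = 4×3 + 1
3 = 3×1 + 0
Back-substitute:
1 = 13 − 4·3
1 = −4·55 + 17·13
1 = 17·1553 − 480·55
1 = −480·3161 + 977·1553
1 = 977·11036 − 3411·3161
1 = −3411·14197 + 4388·11036
1 = 4388·67824 − 20963·14197
1 = −20963·421141 + 130166·67824
So 67824⁻¹ ≡ 130166 (mod 421141).
Then x ≡ 130166·157642 ≡ 375629 (mod 421141); the smallest non-negative solution is x = 375629.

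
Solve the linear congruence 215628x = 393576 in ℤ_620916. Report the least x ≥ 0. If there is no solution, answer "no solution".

16257

First find gcd(215628, 620916):
620916 = 2·215628 + 189660
215628 = 1·189660 + 25968
189660 = 7·25968 + 7884
25968 = 3·7884 + 2316
7884 = 3·2316 + 936
2316 = 2·936 + 444
936 = 2·444 + 48
444 = 9·48 + 12
48 = 4·12 + 0
gcd = 12 and 12 | 393576, so solutions exist. Divide through by 12: 17969x ≡ 32798 (mod 51743).
Now find 17969⁻¹ mod 51743:
51743 = 2*17969 + 15805
17969 = 1*15805 + 2164
15805 = 7*2164 + 657
2164 = 3*657 + 193
657 = 3*193 + 78
193 = 2*78 + 37
78 = 2*37 + 4
37 = 9*4 + 1
4 = 4*1 + 0
Back-substitute:
1 = 37 − 9·4
1 = −9·78 + 19·37
1 = 19·193 − 47·78
1 = −47·657 + 160·193
1 = 160·2164 − 527·657
1 = −527·15805 + 3849·2164
1 = 3849·17969 − 4376·15805
1 = −4376·51743 + 12601·17969
So 17969⁻¹ ≡ 12601 (mod 51743).
Then x ≡ 12601·32798 ≡ 16257 (mod 51743); the smallest non-negative solution is x = 16257.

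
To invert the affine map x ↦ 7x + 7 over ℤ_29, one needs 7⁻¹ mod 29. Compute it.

Apply the Euclidean algorithm to 29 and 7:
29 = 4·7 + 1
7 = 7·1 + 0
The gcd is 1. Working backward:
1 = 29 − 4·7
Thus 7·(-4) ≡ 1 (mod 29); reducing, -4 mod 29 = 25.

25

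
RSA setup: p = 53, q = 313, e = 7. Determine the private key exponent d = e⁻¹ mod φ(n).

φ(n) = (p−1)(q−1) = 52·312 = 16224.
Need d with 7·d ≡ 1 (mod 16224). Apply the extended Euclidean algorithm:
16224 = 2317*7 + 5
7 = 1*5 + 2
5 = 2*2 + 1
2 = 2*1 + 0
Back-substitute:
1 = 5 − 2·2
1 = −2·7 + 3·5
1 = 3·16224 − 6953·7
So 7·(-6953) ≡ 1 (mod 16224), hence d ≡ -6953 ≡ 9271 (mod 16224).

9271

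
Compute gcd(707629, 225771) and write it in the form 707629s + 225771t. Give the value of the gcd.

Euclidean algorithm:
707629 = 3*225771 + 30316
225771 = 7*30316 + 13559
30316 = 2*13559 + 3198
13559 = 4*3198 + 767
3198 = 4*767 + 130
767 = 5*130 + 117
130 = 1*117 + 13
117 = 9*13 + 0
gcd(707629, 225771) = 13.
Back-substituting:
13 = 130 − 117
13 = −767 + 6·130
13 = 6·3198 − 25·767
13 = −25·13559 + 106·3198
13 = 106·30316 − 237·13559
13 = −237·225771 + 1765·30316
13 = 1765·707629 − 5532·225771
So 13 = (1765)·707629 + (-5532)·225771.

13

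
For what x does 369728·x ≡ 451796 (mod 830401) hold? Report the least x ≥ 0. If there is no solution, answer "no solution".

First find gcd(369728, 830401):
830401 = 2×369728 + 90945
369728 = 4×90945 + 5948
90945 = 15×5948 + 1725
5948 = 3×1725 + 773
1725 = 2×773 + 179
773 = 4×179 + 57
179 = 3×57 + 8
57 = 7×8 + 1
8 = 8×1 + 0
gcd = 1, so a unique solution mod 830401 exists.
Back-substitute for the Bézout coefficients:
1 = 57 − 7·8
1 = −7·179 + 22·57
1 = 22·773 − 95·179
1 = −95·1725 + 212·773
1 = 212·5948 − 731·1725
1 = −731·90945 + 11177·5948
1 = 11177·369728 − 45439·90945
1 = −45439·830401 + 102055·369728
So 369728·(102055) ≡ 1 (mod 830401), giving 369728⁻¹ ≡ 102055.
x ≡ 369728⁻¹·451796 ≡ 102055·451796 ≡ 25255 (mod 830401).

25255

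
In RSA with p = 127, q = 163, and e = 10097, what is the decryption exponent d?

7397

φ(n) = (p−1)(q−1) = 126·162 = 20412.
Need d with 10097·d ≡ 1 (mod 20412). Apply the extended Euclidean algorithm:
20412 = 2·10097 + 218
10097 = 46·218 + 69
218 = 3·69 + 11
69 = 6·11 + 3
11 = 3·3 + 2
3 = 1·2 + 1
2 = 2·1 + 0
Back-substitute:
1 = 3 − 2
1 = −11 + 4·3
1 = 4·69 − 25·11
1 = −25·218 + 79·69
1 = 79·10097 − 3659·218
1 = −3659·20412 + 7397·10097
So 10097·7397 ≡ 1 (mod 20412), hence d = 7397.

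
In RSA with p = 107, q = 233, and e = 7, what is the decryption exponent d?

21079

φ(n) = (p−1)(q−1) = 106·232 = 24592.
Need d with 7·d ≡ 1 (mod 24592). Apply the extended Euclidean algorithm:
24592 = 3513·7 + 1
7 = 7·1 + 0
Back-substitute:
1 = 24592 − 3513·7
So 7·(-3513) ≡ 1 (mod 24592), hence d ≡ -3513 ≡ 21079 (mod 24592).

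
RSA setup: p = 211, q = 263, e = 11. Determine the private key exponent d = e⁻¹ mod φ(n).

30011

φ(n) = (p−1)(q−1) = 210·262 = 55020.
Need d with 11·d ≡ 1 (mod 55020). Apply the extended Euclidean algorithm:
55020 = 5001*11 + 9
11 = 1*9 + 2
9 = 4*2 + 1
2 = 2*1 + 0
Back-substitute:
1 = 9 − 4·2
1 = −4·11 + 5·9
1 = 5·55020 − 25009·11
So 11·(-25009) ≡ 1 (mod 55020), hence d ≡ -25009 ≡ 30011 (mod 55020).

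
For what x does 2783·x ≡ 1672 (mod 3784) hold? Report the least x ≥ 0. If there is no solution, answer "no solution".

176

First find gcd(2783, 3784):
3784 = 1×2783 + 1001
2783 = 2×1001 + 781
1001 = 1×781 + 220
781 = 3×220 + 121
220 = 1×121 + 99
121 = 1×99 + 22
99 = 4×22 + 11
22 = 2×11 + 0
gcd = 11 and 11 | 1672, so solutions exist. Divide through by 11: 253x ≡ 152 (mod 344).
Now find 253⁻¹ mod 344:
344 = 1·253 + 91
253 = 2·91 + 71
91 = 1·71 + 20
71 = 3·20 + 11
20 = 1·11 + 9
11 = 1·9 + 2
9 = 4·2 + 1
2 = 2·1 + 0
Back-substitute:
1 = 9 − 4·2
1 = −4·11 + 5·9
1 = 5·20 − 9·11
1 = −9·71 + 32·20
1 = 32·91 − 41·71
1 = −41·253 + 114·91
1 = 114·344 − 155·253
So 253·(-155) ≡ 1 (mod 344), i.e. 253⁻¹ ≡ 189.
Then x ≡ 189·152 ≡ 176 (mod 344); the smallest non-negative solution is x = 176.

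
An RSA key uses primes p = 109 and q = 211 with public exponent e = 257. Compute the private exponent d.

φ(n) = (p−1)(q−1) = 108·210 = 22680.
Need d with 257·d ≡ 1 (mod 22680). Apply the extended Euclidean algorithm:
22680 = 88×257 + 64
257 = 4×64 + 1
64 = 64×1 + 0
Back-substitute:
1 = 257 − 4·64
1 = −4·22680 + 353·257
So 257·353 ≡ 1 (mod 22680), hence d = 353.

353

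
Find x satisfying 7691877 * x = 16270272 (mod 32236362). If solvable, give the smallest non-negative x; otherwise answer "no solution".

First find gcd(7691877, 32236362):
32236362 = 4*7691877 + 1468854
7691877 = 5*1468854 + 347607
1468854 = 4*347607 + 78426
347607 = 4*78426 + 33903
78426 = 2*33903 + 10620
33903 = 3*10620 + 2043
10620 = 5*2043 + 405
2043 = 5*405 + 18
405 = 22*18 + 9
18 = 2*9 + 0
gcd = 9 and 9 | 16270272, so solutions exist. Divide through by 9: 854653x ≡ 1807808 (mod 3581818).
Now find 854653⁻¹ mod 3581818:
3581818 = 4×854653 + 163206
854653 = 5×163206 + 38623
163206 = 4×38623 + 8714
38623 = 4×8714 + 3767
8714 = 2×3767 + 1180
3767 = 3×1180 + 227
1180 = 5×227 + 45
227 = 5×45 + 2
45 = 22×2 + 1
2 = 2×1 + 0
Back-substitute:
1 = 45 − 22·2
1 = −22·227 + 111·45
1 = 111·1180 − 577·227
1 = −577·3767 + 1842·1180
1 = 1842·8714 − 4261·3767
1 = −4261·38623 + 18886·8714
1 = 18886·163206 − 79805·38623
1 = −79805·854653 + 417911·163206
1 = 417911·3581818 − 1751449·854653
So 854653·(-1751449) ≡ 1 (mod 3581818), i.e. 854653⁻¹ ≡ 1830369.
Then x ≡ 1830369·1807808 ≡ 616392 (mod 3581818); the smallest non-negative solution is x = 616392.

616392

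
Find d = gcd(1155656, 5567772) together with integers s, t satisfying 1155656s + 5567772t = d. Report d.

Repeated division:
5567772 = 4*1155656 + 945148
1155656 = 1*945148 + 210508
945148 = 4*210508 + 103116
210508 = 2*103116 + 4276
103116 = 24*4276 + 492
4276 = 8*492 + 340
492 = 1*340 + 152
340 = 2*152 + 36
152 = 4*36 + 8
36 = 4*8 + 4
8 = 2*4 + 0
gcd(1155656, 5567772) = 4.
Working backward:
4 = 36 − 4·8
4 = −4·152 + 17·36
4 = 17·340 − 38·152
4 = −38·492 + 55·340
4 = 55·4276 − 478·492
4 = −478·103116 + 11527·4276
4 = 11527·210508 − 23532·103116
4 = −23532·945148 + 105655·210508
4 = 105655·1155656 − 129187·945148
4 = −129187·5567772 + 622403·1155656
So 4 = (-129187)·5567772 + (622403)·1155656.

4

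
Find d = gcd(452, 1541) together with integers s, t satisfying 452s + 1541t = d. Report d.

1

Apply Euclid's algorithm to 1541 and 452:
1541 = 3×452 + 185
452 = 2×185 + 82
185 = 2×82 + 21
82 = 3×21 + 19
21 = 1×19 + 2
19 = 9×2 + 1
2 = 2×1 + 0
gcd(452, 1541) = 1.
Express as a combination:
1 = 19 − 9·2
1 = −9·21 + 10·19
1 = 10·82 − 39·21
1 = −39·185 + 88·82
1 = 88·452 − 215·185
1 = −215·1541 + 733·452
So 1 = (-215)·1541 + (733)·452.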